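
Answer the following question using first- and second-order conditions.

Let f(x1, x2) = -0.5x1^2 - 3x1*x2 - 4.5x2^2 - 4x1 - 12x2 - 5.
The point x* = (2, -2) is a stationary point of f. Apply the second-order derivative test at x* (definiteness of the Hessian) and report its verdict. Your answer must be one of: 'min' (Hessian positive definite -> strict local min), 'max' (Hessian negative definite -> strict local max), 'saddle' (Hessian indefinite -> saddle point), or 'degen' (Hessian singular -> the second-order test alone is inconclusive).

Compute the Hessian H = grad^2 f:
  H = [[-1, -3], [-3, -9]]
Verify stationarity: grad f(x*) = H x* + g = (0, 0).
Eigenvalues of H: -10, 0.
H has a zero eigenvalue (singular; negative semidefinite but not definite), so H is neither positive definite, negative definite, nor indefinite. The second-order test alone is inconclusive -> degen.
(Indeed, f is constant along the null direction of H through x*, so x* is not a strict local extremum.)

degen


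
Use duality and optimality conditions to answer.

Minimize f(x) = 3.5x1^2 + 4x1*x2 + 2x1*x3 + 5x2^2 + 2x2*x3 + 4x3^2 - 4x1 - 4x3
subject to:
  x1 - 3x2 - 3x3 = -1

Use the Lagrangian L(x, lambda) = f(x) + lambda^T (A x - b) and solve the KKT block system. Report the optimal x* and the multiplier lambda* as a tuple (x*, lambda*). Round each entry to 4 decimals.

Form the Lagrangian:
  L(x, lambda) = (1/2) x^T Q x + c^T x + lambda^T (A x - b)
Stationarity (grad_x L = 0): Q x + c + A^T lambda = 0.
Primal feasibility: A x = b.

This gives the KKT block system:
  [ Q   A^T ] [ x     ]   [-c ]
  [ A    0  ] [ lambda ] = [ b ]

Solving the linear system:
  x*      = (0.4096, -0.1429, 0.6127)
  lambda* = (0.4785)
  f(x*)   = -1.8055

x* = (0.4096, -0.1429, 0.6127), lambda* = (0.4785)


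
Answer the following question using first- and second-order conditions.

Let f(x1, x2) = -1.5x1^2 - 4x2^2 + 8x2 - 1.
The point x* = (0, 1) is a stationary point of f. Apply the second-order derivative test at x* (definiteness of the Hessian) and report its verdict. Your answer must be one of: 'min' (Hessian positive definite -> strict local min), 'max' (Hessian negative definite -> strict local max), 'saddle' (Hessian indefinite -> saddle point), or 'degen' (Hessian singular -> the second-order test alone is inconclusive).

Compute the Hessian H = grad^2 f:
  H = [[-3, 0], [0, -8]]
Verify stationarity: grad f(x*) = H x* + g = (0, 0).
Eigenvalues of H: -8, -3.
Both eigenvalues < 0, so H is negative definite -> x* is a strict local max.

max


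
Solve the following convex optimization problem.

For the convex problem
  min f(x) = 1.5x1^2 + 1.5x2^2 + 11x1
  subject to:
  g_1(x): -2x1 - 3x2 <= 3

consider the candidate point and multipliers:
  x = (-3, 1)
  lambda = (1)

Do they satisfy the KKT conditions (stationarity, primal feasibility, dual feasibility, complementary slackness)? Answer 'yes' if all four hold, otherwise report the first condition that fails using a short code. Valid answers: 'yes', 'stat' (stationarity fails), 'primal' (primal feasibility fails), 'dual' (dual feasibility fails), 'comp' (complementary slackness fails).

Gradient of f: grad f(x) = Q x + c = (2, 3)
Constraint values g_i(x) = a_i^T x - b_i:
  g_1((-3, 1)) = 0
Stationarity residual: grad f(x) + sum_i lambda_i a_i = (0, 0)
  -> stationarity OK
Primal feasibility (all g_i <= 0): OK
Dual feasibility (all lambda_i >= 0): OK
Complementary slackness (lambda_i * g_i(x) = 0 for all i): OK

Verdict: yes, KKT holds.

yes


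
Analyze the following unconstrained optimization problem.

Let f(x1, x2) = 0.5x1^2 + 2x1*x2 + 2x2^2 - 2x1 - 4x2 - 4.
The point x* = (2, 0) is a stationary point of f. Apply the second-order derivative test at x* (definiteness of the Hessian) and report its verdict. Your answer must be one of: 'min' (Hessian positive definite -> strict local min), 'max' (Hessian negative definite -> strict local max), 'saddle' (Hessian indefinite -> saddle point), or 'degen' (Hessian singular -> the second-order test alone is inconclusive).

Compute the Hessian H = grad^2 f:
  H = [[1, 2], [2, 4]]
Verify stationarity: grad f(x*) = H x* + g = (0, 0).
Eigenvalues of H: 0, 5.
H has a zero eigenvalue (singular; positive semidefinite but not definite), so H is neither positive definite, negative definite, nor indefinite. The second-order test alone is inconclusive -> degen.
(Indeed, f is constant along the null direction of H through x*, so x* is not a strict local extremum.)

degen


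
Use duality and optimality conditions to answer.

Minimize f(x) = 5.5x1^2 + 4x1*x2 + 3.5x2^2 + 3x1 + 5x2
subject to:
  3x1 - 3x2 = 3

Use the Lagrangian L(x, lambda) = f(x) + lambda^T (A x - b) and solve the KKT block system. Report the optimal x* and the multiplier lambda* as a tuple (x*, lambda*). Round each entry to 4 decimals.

Form the Lagrangian:
  L(x, lambda) = (1/2) x^T Q x + c^T x + lambda^T (A x - b)
Stationarity (grad_x L = 0): Q x + c + A^T lambda = 0.
Primal feasibility: A x = b.

This gives the KKT block system:
  [ Q   A^T ] [ x     ]   [-c ]
  [ A    0  ] [ lambda ] = [ b ]

Solving the linear system:
  x*      = (0.1154, -0.8846)
  lambda* = (-0.2436)
  f(x*)   = -1.6731

x* = (0.1154, -0.8846), lambda* = (-0.2436)


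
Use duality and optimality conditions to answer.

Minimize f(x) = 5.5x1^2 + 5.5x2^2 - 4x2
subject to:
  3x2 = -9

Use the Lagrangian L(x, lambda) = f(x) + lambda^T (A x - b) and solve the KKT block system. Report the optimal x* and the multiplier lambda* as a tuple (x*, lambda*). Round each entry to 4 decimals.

Form the Lagrangian:
  L(x, lambda) = (1/2) x^T Q x + c^T x + lambda^T (A x - b)
Stationarity (grad_x L = 0): Q x + c + A^T lambda = 0.
Primal feasibility: A x = b.

This gives the KKT block system:
  [ Q   A^T ] [ x     ]   [-c ]
  [ A    0  ] [ lambda ] = [ b ]

Solving the linear system:
  x*      = (0, -3)
  lambda* = (12.3333)
  f(x*)   = 61.5

x* = (0, -3), lambda* = (12.3333)


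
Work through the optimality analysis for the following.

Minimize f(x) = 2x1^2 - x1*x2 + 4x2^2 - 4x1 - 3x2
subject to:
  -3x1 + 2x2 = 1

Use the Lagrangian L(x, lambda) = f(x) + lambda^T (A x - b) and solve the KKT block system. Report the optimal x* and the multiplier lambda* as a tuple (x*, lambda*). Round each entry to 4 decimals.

Form the Lagrangian:
  L(x, lambda) = (1/2) x^T Q x + c^T x + lambda^T (A x - b)
Stationarity (grad_x L = 0): Q x + c + A^T lambda = 0.
Primal feasibility: A x = b.

This gives the KKT block system:
  [ Q   A^T ] [ x     ]   [-c ]
  [ A    0  ] [ lambda ] = [ b ]

Solving the linear system:
  x*      = (0.1579, 0.7368)
  lambda* = (-1.3684)
  f(x*)   = -0.7368

x* = (0.1579, 0.7368), lambda* = (-1.3684)


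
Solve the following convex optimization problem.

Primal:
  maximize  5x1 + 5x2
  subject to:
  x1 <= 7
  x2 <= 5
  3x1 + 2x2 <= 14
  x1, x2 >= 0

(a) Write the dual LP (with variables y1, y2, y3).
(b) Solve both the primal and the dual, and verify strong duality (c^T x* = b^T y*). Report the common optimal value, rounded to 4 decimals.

The standard primal-dual pair for 'max c^T x s.t. A x <= b, x >= 0' is:
  Dual:  min b^T y  s.t.  A^T y >= c,  y >= 0.

So the dual LP is:
  minimize  7y1 + 5y2 + 14y3
  subject to:
    y1 + 3y3 >= 5
    y2 + 2y3 >= 5
    y1, y2, y3 >= 0

Solving the primal: x* = (1.3333, 5).
  primal value c^T x* = 31.6667.
Solving the dual: y* = (0, 1.6667, 1.6667).
  dual value b^T y* = 31.6667.
Strong duality: c^T x* = b^T y*. Confirmed.

31.6667


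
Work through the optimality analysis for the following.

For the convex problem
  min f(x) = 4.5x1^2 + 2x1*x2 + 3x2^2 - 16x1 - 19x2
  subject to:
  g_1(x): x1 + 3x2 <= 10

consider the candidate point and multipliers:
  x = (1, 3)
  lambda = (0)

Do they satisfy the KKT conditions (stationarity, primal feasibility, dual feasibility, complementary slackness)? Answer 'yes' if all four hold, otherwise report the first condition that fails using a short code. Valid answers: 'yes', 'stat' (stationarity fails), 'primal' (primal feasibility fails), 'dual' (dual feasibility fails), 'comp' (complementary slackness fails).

Gradient of f: grad f(x) = Q x + c = (-1, 1)
Constraint values g_i(x) = a_i^T x - b_i:
  g_1((1, 3)) = 0
Stationarity residual: grad f(x) + sum_i lambda_i a_i = (-1, 1)
  -> stationarity FAILS
Primal feasibility (all g_i <= 0): OK
Dual feasibility (all lambda_i >= 0): OK
Complementary slackness (lambda_i * g_i(x) = 0 for all i): OK

Verdict: the first failing condition is stationarity -> stat.

stat


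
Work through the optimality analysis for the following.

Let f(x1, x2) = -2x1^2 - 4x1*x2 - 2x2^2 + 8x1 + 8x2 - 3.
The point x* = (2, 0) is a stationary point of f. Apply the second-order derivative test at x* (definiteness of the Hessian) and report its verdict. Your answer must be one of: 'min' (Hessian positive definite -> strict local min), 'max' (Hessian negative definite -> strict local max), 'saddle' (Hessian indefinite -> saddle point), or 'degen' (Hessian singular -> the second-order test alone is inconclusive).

Compute the Hessian H = grad^2 f:
  H = [[-4, -4], [-4, -4]]
Verify stationarity: grad f(x*) = H x* + g = (0, 0).
Eigenvalues of H: -8, 0.
H has a zero eigenvalue (singular; negative semidefinite but not definite), so H is neither positive definite, negative definite, nor indefinite. The second-order test alone is inconclusive -> degen.
(Indeed, f is constant along the null direction of H through x*, so x* is not a strict local extremum.)

degen


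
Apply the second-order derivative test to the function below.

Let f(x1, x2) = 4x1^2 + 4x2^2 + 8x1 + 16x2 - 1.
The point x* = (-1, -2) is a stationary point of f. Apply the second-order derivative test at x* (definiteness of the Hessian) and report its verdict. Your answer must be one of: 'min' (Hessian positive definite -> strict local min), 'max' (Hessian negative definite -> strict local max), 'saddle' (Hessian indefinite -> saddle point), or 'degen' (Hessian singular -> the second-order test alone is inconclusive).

Compute the Hessian H = grad^2 f:
  H = [[8, 0], [0, 8]]
Verify stationarity: grad f(x*) = H x* + g = (0, 0).
Eigenvalues of H: 8, 8.
Both eigenvalues > 0, so H is positive definite -> x* is a strict local min.

min


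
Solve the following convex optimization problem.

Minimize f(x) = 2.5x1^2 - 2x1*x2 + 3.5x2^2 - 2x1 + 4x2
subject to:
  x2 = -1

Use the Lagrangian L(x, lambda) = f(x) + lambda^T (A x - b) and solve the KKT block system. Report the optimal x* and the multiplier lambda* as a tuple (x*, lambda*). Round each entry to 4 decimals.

Form the Lagrangian:
  L(x, lambda) = (1/2) x^T Q x + c^T x + lambda^T (A x - b)
Stationarity (grad_x L = 0): Q x + c + A^T lambda = 0.
Primal feasibility: A x = b.

This gives the KKT block system:
  [ Q   A^T ] [ x     ]   [-c ]
  [ A    0  ] [ lambda ] = [ b ]

Solving the linear system:
  x*      = (0, -1)
  lambda* = (3)
  f(x*)   = -0.5

x* = (0, -1), lambda* = (3)


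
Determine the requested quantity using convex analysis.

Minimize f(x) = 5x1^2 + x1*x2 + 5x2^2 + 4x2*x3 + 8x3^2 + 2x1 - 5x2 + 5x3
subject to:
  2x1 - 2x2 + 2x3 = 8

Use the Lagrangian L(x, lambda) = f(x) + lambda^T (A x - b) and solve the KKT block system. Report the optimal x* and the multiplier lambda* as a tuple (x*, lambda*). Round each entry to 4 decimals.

Form the Lagrangian:
  L(x, lambda) = (1/2) x^T Q x + c^T x + lambda^T (A x - b)
Stationarity (grad_x L = 0): Q x + c + A^T lambda = 0.
Primal feasibility: A x = b.

This gives the KKT block system:
  [ Q   A^T ] [ x     ]   [-c ]
  [ A    0  ] [ lambda ] = [ b ]

Solving the linear system:
  x*      = (1.4493, -1.543, 1.0076)
  lambda* = (-7.4751)
  f(x*)   = 37.7266

x* = (1.4493, -1.543, 1.0076), lambda* = (-7.4751)


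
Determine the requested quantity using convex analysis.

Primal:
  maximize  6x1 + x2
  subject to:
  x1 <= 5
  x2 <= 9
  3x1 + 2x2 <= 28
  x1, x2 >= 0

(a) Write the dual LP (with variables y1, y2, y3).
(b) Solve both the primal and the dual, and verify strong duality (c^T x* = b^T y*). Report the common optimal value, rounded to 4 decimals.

The standard primal-dual pair for 'max c^T x s.t. A x <= b, x >= 0' is:
  Dual:  min b^T y  s.t.  A^T y >= c,  y >= 0.

So the dual LP is:
  minimize  5y1 + 9y2 + 28y3
  subject to:
    y1 + 3y3 >= 6
    y2 + 2y3 >= 1
    y1, y2, y3 >= 0

Solving the primal: x* = (5, 6.5).
  primal value c^T x* = 36.5.
Solving the dual: y* = (4.5, 0, 0.5).
  dual value b^T y* = 36.5.
Strong duality: c^T x* = b^T y*. Confirmed.

36.5


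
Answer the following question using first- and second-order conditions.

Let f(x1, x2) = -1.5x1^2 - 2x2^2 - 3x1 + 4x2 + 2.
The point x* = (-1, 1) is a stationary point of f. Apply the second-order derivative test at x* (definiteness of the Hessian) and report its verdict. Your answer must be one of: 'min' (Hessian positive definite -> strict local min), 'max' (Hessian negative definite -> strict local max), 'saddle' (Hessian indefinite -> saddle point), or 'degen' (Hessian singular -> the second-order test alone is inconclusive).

Compute the Hessian H = grad^2 f:
  H = [[-3, 0], [0, -4]]
Verify stationarity: grad f(x*) = H x* + g = (0, 0).
Eigenvalues of H: -4, -3.
Both eigenvalues < 0, so H is negative definite -> x* is a strict local max.

max


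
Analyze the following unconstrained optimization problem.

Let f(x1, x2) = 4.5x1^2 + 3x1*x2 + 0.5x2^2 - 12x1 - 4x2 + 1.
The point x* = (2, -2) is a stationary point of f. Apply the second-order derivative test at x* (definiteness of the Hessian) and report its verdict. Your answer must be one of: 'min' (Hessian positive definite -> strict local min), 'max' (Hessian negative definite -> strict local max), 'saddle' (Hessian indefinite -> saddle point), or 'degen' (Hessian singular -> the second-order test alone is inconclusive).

Compute the Hessian H = grad^2 f:
  H = [[9, 3], [3, 1]]
Verify stationarity: grad f(x*) = H x* + g = (0, 0).
Eigenvalues of H: 0, 10.
H has a zero eigenvalue (singular; positive semidefinite but not definite), so H is neither positive definite, negative definite, nor indefinite. The second-order test alone is inconclusive -> degen.
(Indeed, f is constant along the null direction of H through x*, so x* is not a strict local extremum.)

degen


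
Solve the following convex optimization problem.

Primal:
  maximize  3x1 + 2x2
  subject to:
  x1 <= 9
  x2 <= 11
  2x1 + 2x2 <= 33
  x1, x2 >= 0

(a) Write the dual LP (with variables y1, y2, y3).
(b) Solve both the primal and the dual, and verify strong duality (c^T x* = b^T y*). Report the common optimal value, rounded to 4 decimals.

The standard primal-dual pair for 'max c^T x s.t. A x <= b, x >= 0' is:
  Dual:  min b^T y  s.t.  A^T y >= c,  y >= 0.

So the dual LP is:
  minimize  9y1 + 11y2 + 33y3
  subject to:
    y1 + 2y3 >= 3
    y2 + 2y3 >= 2
    y1, y2, y3 >= 0

Solving the primal: x* = (9, 7.5).
  primal value c^T x* = 42.
Solving the dual: y* = (1, 0, 1).
  dual value b^T y* = 42.
Strong duality: c^T x* = b^T y*. Confirmed.

42


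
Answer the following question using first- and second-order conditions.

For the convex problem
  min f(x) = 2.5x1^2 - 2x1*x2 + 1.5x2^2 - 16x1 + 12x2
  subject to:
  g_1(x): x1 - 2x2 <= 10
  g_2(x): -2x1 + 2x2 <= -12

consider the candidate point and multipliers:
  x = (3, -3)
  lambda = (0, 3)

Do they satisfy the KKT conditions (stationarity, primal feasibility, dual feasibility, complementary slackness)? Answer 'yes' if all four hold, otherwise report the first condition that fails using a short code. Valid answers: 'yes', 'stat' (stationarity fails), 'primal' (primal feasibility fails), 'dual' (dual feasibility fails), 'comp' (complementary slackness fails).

Gradient of f: grad f(x) = Q x + c = (5, -3)
Constraint values g_i(x) = a_i^T x - b_i:
  g_1((3, -3)) = -1
  g_2((3, -3)) = 0
Stationarity residual: grad f(x) + sum_i lambda_i a_i = (-1, 3)
  -> stationarity FAILS
Primal feasibility (all g_i <= 0): OK
Dual feasibility (all lambda_i >= 0): OK
Complementary slackness (lambda_i * g_i(x) = 0 for all i): OK

Verdict: the first failing condition is stationarity -> stat.

stat


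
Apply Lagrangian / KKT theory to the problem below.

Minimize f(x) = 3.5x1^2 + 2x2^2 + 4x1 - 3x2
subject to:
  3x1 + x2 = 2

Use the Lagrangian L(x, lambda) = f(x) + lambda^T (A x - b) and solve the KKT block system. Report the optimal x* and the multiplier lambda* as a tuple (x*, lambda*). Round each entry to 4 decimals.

Form the Lagrangian:
  L(x, lambda) = (1/2) x^T Q x + c^T x + lambda^T (A x - b)
Stationarity (grad_x L = 0): Q x + c + A^T lambda = 0.
Primal feasibility: A x = b.

This gives the KKT block system:
  [ Q   A^T ] [ x     ]   [-c ]
  [ A    0  ] [ lambda ] = [ b ]

Solving the linear system:
  x*      = (0.2558, 1.2326)
  lambda* = (-1.9302)
  f(x*)   = 0.593

x* = (0.2558, 1.2326), lambda* = (-1.9302)


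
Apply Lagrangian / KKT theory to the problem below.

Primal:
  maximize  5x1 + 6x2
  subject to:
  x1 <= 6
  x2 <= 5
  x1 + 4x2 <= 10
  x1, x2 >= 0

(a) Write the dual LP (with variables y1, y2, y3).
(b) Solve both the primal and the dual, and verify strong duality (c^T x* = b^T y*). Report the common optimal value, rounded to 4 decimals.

The standard primal-dual pair for 'max c^T x s.t. A x <= b, x >= 0' is:
  Dual:  min b^T y  s.t.  A^T y >= c,  y >= 0.

So the dual LP is:
  minimize  6y1 + 5y2 + 10y3
  subject to:
    y1 + y3 >= 5
    y2 + 4y3 >= 6
    y1, y2, y3 >= 0

Solving the primal: x* = (6, 1).
  primal value c^T x* = 36.
Solving the dual: y* = (3.5, 0, 1.5).
  dual value b^T y* = 36.
Strong duality: c^T x* = b^T y*. Confirmed.

36


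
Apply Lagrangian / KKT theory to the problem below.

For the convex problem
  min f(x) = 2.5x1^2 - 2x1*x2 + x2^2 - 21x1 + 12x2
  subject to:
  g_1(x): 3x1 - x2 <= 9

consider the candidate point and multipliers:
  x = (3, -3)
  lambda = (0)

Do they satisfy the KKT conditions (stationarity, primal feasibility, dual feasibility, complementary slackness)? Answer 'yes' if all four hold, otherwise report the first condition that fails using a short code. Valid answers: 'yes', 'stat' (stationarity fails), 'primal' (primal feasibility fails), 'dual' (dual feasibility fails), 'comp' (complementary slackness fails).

Gradient of f: grad f(x) = Q x + c = (0, 0)
Constraint values g_i(x) = a_i^T x - b_i:
  g_1((3, -3)) = 3
Stationarity residual: grad f(x) + sum_i lambda_i a_i = (0, 0)
  -> stationarity OK
Primal feasibility (all g_i <= 0): FAILS
Dual feasibility (all lambda_i >= 0): OK
Complementary slackness (lambda_i * g_i(x) = 0 for all i): OK

Verdict: the first failing condition is primal_feasibility -> primal.

primal


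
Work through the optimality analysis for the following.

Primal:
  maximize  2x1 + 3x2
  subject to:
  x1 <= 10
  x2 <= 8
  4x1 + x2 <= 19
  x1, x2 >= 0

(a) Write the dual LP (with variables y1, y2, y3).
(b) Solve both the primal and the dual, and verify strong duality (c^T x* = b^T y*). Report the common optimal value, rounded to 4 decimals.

The standard primal-dual pair for 'max c^T x s.t. A x <= b, x >= 0' is:
  Dual:  min b^T y  s.t.  A^T y >= c,  y >= 0.

So the dual LP is:
  minimize  10y1 + 8y2 + 19y3
  subject to:
    y1 + 4y3 >= 2
    y2 + y3 >= 3
    y1, y2, y3 >= 0

Solving the primal: x* = (2.75, 8).
  primal value c^T x* = 29.5.
Solving the dual: y* = (0, 2.5, 0.5).
  dual value b^T y* = 29.5.
Strong duality: c^T x* = b^T y*. Confirmed.

29.5


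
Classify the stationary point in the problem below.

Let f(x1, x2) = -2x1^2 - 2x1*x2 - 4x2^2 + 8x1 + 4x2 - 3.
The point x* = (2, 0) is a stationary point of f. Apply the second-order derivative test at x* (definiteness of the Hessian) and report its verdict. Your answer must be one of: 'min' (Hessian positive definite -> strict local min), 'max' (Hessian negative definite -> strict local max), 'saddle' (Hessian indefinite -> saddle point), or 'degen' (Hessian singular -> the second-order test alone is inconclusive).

Compute the Hessian H = grad^2 f:
  H = [[-4, -2], [-2, -8]]
Verify stationarity: grad f(x*) = H x* + g = (0, 0).
Eigenvalues of H: -8.8284, -3.1716.
Both eigenvalues < 0, so H is negative definite -> x* is a strict local max.

max


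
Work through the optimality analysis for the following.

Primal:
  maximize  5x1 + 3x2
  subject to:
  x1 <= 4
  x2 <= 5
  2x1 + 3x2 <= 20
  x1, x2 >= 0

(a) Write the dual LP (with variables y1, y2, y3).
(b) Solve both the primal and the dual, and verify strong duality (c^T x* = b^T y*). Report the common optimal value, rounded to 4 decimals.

The standard primal-dual pair for 'max c^T x s.t. A x <= b, x >= 0' is:
  Dual:  min b^T y  s.t.  A^T y >= c,  y >= 0.

So the dual LP is:
  minimize  4y1 + 5y2 + 20y3
  subject to:
    y1 + 2y3 >= 5
    y2 + 3y3 >= 3
    y1, y2, y3 >= 0

Solving the primal: x* = (4, 4).
  primal value c^T x* = 32.
Solving the dual: y* = (3, 0, 1).
  dual value b^T y* = 32.
Strong duality: c^T x* = b^T y*. Confirmed.

32


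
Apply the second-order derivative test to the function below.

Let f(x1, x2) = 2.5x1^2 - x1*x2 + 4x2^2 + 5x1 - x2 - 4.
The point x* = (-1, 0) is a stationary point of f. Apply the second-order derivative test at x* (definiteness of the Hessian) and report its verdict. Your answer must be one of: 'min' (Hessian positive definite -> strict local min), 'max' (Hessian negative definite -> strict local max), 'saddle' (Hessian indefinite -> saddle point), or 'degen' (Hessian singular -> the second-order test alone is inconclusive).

Compute the Hessian H = grad^2 f:
  H = [[5, -1], [-1, 8]]
Verify stationarity: grad f(x*) = H x* + g = (0, 0).
Eigenvalues of H: 4.6972, 8.3028.
Both eigenvalues > 0, so H is positive definite -> x* is a strict local min.

min


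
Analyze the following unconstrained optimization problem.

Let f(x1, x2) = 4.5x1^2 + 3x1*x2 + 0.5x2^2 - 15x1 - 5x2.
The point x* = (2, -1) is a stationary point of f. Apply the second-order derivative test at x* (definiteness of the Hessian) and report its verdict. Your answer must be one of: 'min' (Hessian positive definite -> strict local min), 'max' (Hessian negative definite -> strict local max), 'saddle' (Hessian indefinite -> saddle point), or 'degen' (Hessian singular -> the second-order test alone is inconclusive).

Compute the Hessian H = grad^2 f:
  H = [[9, 3], [3, 1]]
Verify stationarity: grad f(x*) = H x* + g = (0, 0).
Eigenvalues of H: 0, 10.
H has a zero eigenvalue (singular; positive semidefinite but not definite), so H is neither positive definite, negative definite, nor indefinite. The second-order test alone is inconclusive -> degen.
(Indeed, f is constant along the null direction of H through x*, so x* is not a strict local extremum.)

degen


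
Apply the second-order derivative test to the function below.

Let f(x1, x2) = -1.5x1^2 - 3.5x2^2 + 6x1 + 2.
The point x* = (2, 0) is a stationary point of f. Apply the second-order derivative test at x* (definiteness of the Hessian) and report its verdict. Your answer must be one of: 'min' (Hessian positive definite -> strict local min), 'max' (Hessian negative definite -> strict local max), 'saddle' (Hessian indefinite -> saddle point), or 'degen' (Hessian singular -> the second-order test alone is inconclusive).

Compute the Hessian H = grad^2 f:
  H = [[-3, 0], [0, -7]]
Verify stationarity: grad f(x*) = H x* + g = (0, 0).
Eigenvalues of H: -7, -3.
Both eigenvalues < 0, so H is negative definite -> x* is a strict local max.

max


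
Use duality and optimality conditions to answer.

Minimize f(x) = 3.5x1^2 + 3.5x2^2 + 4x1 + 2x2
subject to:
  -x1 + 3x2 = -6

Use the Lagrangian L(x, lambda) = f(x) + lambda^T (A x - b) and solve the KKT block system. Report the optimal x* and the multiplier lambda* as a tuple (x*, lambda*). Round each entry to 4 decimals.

Form the Lagrangian:
  L(x, lambda) = (1/2) x^T Q x + c^T x + lambda^T (A x - b)
Stationarity (grad_x L = 0): Q x + c + A^T lambda = 0.
Primal feasibility: A x = b.

This gives the KKT block system:
  [ Q   A^T ] [ x     ]   [-c ]
  [ A    0  ] [ lambda ] = [ b ]

Solving the linear system:
  x*      = (0, -2)
  lambda* = (4)
  f(x*)   = 10

x* = (0, -2), lambda* = (4)


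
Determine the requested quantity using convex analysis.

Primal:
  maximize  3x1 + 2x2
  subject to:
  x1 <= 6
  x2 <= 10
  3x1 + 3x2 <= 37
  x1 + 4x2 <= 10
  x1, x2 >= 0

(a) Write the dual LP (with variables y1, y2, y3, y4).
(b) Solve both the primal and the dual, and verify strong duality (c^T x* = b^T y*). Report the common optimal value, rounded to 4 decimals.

The standard primal-dual pair for 'max c^T x s.t. A x <= b, x >= 0' is:
  Dual:  min b^T y  s.t.  A^T y >= c,  y >= 0.

So the dual LP is:
  minimize  6y1 + 10y2 + 37y3 + 10y4
  subject to:
    y1 + 3y3 + y4 >= 3
    y2 + 3y3 + 4y4 >= 2
    y1, y2, y3, y4 >= 0

Solving the primal: x* = (6, 1).
  primal value c^T x* = 20.
Solving the dual: y* = (2.5, 0, 0, 0.5).
  dual value b^T y* = 20.
Strong duality: c^T x* = b^T y*. Confirmed.

20


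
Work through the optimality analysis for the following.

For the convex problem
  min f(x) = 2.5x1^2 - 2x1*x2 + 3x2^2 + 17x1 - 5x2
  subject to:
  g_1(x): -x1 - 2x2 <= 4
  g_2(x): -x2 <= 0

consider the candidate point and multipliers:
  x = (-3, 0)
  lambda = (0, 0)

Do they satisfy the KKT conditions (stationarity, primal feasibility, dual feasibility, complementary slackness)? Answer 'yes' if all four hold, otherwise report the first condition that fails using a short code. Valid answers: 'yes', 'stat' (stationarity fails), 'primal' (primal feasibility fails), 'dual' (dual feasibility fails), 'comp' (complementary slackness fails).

Gradient of f: grad f(x) = Q x + c = (2, 1)
Constraint values g_i(x) = a_i^T x - b_i:
  g_1((-3, 0)) = -1
  g_2((-3, 0)) = 0
Stationarity residual: grad f(x) + sum_i lambda_i a_i = (2, 1)
  -> stationarity FAILS
Primal feasibility (all g_i <= 0): OK
Dual feasibility (all lambda_i >= 0): OK
Complementary slackness (lambda_i * g_i(x) = 0 for all i): OK

Verdict: the first failing condition is stationarity -> stat.

stat


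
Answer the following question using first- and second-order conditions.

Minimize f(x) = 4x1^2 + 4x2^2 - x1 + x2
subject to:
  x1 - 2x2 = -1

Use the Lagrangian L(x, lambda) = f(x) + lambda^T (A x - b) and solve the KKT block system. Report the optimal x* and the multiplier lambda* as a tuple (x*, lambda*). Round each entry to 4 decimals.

Form the Lagrangian:
  L(x, lambda) = (1/2) x^T Q x + c^T x + lambda^T (A x - b)
Stationarity (grad_x L = 0): Q x + c + A^T lambda = 0.
Primal feasibility: A x = b.

This gives the KKT block system:
  [ Q   A^T ] [ x     ]   [-c ]
  [ A    0  ] [ lambda ] = [ b ]

Solving the linear system:
  x*      = (-0.15, 0.425)
  lambda* = (2.2)
  f(x*)   = 1.3875

x* = (-0.15, 0.425), lambda* = (2.2)


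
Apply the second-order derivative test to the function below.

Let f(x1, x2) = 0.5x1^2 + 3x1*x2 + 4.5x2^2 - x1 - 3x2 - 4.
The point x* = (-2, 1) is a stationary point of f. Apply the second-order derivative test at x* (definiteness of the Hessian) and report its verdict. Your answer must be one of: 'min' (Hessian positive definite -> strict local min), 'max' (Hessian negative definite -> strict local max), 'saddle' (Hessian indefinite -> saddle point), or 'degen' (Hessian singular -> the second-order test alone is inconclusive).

Compute the Hessian H = grad^2 f:
  H = [[1, 3], [3, 9]]
Verify stationarity: grad f(x*) = H x* + g = (0, 0).
Eigenvalues of H: 0, 10.
H has a zero eigenvalue (singular; positive semidefinite but not definite), so H is neither positive definite, negative definite, nor indefinite. The second-order test alone is inconclusive -> degen.
(Indeed, f is constant along the null direction of H through x*, so x* is not a strict local extremum.)

degen


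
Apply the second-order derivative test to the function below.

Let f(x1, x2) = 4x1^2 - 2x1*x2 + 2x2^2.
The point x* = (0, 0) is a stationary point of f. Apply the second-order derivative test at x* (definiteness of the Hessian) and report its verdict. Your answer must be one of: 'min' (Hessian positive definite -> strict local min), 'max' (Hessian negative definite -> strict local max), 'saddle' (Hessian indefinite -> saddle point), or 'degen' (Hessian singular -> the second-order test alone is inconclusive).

Compute the Hessian H = grad^2 f:
  H = [[8, -2], [-2, 4]]
Verify stationarity: grad f(x*) = H x* + g = (0, 0).
Eigenvalues of H: 3.1716, 8.8284.
Both eigenvalues > 0, so H is positive definite -> x* is a strict local min.

min


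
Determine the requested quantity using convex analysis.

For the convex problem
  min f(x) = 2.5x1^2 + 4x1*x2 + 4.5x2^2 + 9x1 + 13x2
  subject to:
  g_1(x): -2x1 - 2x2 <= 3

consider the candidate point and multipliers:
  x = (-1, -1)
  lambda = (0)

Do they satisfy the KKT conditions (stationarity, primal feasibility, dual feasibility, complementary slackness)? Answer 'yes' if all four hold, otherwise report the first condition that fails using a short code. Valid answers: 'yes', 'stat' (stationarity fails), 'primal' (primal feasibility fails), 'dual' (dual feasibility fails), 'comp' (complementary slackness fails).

Gradient of f: grad f(x) = Q x + c = (0, 0)
Constraint values g_i(x) = a_i^T x - b_i:
  g_1((-1, -1)) = 1
Stationarity residual: grad f(x) + sum_i lambda_i a_i = (0, 0)
  -> stationarity OK
Primal feasibility (all g_i <= 0): FAILS
Dual feasibility (all lambda_i >= 0): OK
Complementary slackness (lambda_i * g_i(x) = 0 for all i): OK

Verdict: the first failing condition is primal_feasibility -> primal.

primal


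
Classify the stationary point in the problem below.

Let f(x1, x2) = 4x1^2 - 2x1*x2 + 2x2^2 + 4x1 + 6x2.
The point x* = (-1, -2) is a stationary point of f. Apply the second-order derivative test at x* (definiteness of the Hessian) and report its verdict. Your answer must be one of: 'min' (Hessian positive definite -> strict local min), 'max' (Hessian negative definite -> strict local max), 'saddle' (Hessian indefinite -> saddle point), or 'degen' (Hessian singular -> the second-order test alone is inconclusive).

Compute the Hessian H = grad^2 f:
  H = [[8, -2], [-2, 4]]
Verify stationarity: grad f(x*) = H x* + g = (0, 0).
Eigenvalues of H: 3.1716, 8.8284.
Both eigenvalues > 0, so H is positive definite -> x* is a strict local min.

min


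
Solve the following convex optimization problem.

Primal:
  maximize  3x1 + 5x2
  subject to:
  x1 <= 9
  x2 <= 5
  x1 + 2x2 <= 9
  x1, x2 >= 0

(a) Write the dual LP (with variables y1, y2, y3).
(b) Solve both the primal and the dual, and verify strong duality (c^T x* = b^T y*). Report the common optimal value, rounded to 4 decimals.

The standard primal-dual pair for 'max c^T x s.t. A x <= b, x >= 0' is:
  Dual:  min b^T y  s.t.  A^T y >= c,  y >= 0.

So the dual LP is:
  minimize  9y1 + 5y2 + 9y3
  subject to:
    y1 + y3 >= 3
    y2 + 2y3 >= 5
    y1, y2, y3 >= 0

Solving the primal: x* = (9, 0).
  primal value c^T x* = 27.
Solving the dual: y* = (0.5, 0, 2.5).
  dual value b^T y* = 27.
Strong duality: c^T x* = b^T y*. Confirmed.

27


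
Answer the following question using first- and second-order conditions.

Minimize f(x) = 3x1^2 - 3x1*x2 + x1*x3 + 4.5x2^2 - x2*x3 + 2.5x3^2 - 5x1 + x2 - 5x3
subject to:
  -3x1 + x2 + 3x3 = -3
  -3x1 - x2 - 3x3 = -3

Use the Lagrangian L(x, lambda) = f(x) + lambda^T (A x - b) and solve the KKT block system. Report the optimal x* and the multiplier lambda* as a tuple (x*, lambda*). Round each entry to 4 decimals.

Form the Lagrangian:
  L(x, lambda) = (1/2) x^T Q x + c^T x + lambda^T (A x - b)
Stationarity (grad_x L = 0): Q x + c + A^T lambda = 0.
Primal feasibility: A x = b.

This gives the KKT block system:
  [ Q   A^T ] [ x     ]   [-c ]
  [ A    0  ] [ lambda ] = [ b ]

Solving the linear system:
  x*      = (1, 0.0652, -0.0217)
  lambda* = (0.8261, -0.5652)
  f(x*)   = -2.0217

x* = (1, 0.0652, -0.0217), lambda* = (0.8261, -0.5652)


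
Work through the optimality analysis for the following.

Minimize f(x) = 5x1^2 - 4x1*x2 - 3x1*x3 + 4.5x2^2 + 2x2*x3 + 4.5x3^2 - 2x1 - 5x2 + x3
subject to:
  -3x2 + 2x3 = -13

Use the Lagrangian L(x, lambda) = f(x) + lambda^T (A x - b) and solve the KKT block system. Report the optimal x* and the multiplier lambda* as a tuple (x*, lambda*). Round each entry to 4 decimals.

Form the Lagrangian:
  L(x, lambda) = (1/2) x^T Q x + c^T x + lambda^T (A x - b)
Stationarity (grad_x L = 0): Q x + c + A^T lambda = 0.
Primal feasibility: A x = b.

This gives the KKT block system:
  [ Q   A^T ] [ x     ]   [-c ]
  [ A    0  ] [ lambda ] = [ b ]

Solving the linear system:
  x*      = (0.9607, 3.1891, -1.7163)
  lambda* = (5.4755)
  f(x*)   = 25.7988

x* = (0.9607, 3.1891, -1.7163), lambda* = (5.4755)


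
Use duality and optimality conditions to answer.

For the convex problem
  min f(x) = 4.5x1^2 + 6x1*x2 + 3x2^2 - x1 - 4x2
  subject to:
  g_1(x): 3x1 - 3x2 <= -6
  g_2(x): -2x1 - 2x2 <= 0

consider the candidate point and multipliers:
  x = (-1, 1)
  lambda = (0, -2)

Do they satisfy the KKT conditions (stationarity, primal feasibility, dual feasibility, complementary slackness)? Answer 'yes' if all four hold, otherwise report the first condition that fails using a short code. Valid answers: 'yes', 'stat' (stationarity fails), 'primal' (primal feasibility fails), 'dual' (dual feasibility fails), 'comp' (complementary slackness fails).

Gradient of f: grad f(x) = Q x + c = (-4, -4)
Constraint values g_i(x) = a_i^T x - b_i:
  g_1((-1, 1)) = 0
  g_2((-1, 1)) = 0
Stationarity residual: grad f(x) + sum_i lambda_i a_i = (0, 0)
  -> stationarity OK
Primal feasibility (all g_i <= 0): OK
Dual feasibility (all lambda_i >= 0): FAILS
Complementary slackness (lambda_i * g_i(x) = 0 for all i): OK

Verdict: the first failing condition is dual_feasibility -> dual.

dual


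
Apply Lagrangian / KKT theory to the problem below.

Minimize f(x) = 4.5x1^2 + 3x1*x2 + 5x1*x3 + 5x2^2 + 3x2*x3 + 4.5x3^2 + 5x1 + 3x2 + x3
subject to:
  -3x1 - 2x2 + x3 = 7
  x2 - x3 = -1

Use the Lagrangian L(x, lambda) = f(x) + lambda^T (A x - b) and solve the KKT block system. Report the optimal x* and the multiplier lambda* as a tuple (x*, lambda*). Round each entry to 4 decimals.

Form the Lagrangian:
  L(x, lambda) = (1/2) x^T Q x + c^T x + lambda^T (A x - b)
Stationarity (grad_x L = 0): Q x + c + A^T lambda = 0.
Primal feasibility: A x = b.

This gives the KKT block system:
  [ Q   A^T ] [ x     ]   [-c ]
  [ A    0  ] [ lambda ] = [ b ]

Solving the linear system:
  x*      = (-1.957, -0.129, 0.871)
  lambda* = (-2.8817, -4.2151)
  f(x*)   = 3.328

x* = (-1.957, -0.129, 0.871), lambda* = (-2.8817, -4.2151)


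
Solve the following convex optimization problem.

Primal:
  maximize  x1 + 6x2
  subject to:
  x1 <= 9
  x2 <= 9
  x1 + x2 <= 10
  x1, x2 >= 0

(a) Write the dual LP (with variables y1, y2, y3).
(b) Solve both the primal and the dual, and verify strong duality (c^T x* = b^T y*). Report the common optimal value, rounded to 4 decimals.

The standard primal-dual pair for 'max c^T x s.t. A x <= b, x >= 0' is:
  Dual:  min b^T y  s.t.  A^T y >= c,  y >= 0.

So the dual LP is:
  minimize  9y1 + 9y2 + 10y3
  subject to:
    y1 + y3 >= 1
    y2 + y3 >= 6
    y1, y2, y3 >= 0

Solving the primal: x* = (1, 9).
  primal value c^T x* = 55.
Solving the dual: y* = (0, 5, 1).
  dual value b^T y* = 55.
Strong duality: c^T x* = b^T y*. Confirmed.

55


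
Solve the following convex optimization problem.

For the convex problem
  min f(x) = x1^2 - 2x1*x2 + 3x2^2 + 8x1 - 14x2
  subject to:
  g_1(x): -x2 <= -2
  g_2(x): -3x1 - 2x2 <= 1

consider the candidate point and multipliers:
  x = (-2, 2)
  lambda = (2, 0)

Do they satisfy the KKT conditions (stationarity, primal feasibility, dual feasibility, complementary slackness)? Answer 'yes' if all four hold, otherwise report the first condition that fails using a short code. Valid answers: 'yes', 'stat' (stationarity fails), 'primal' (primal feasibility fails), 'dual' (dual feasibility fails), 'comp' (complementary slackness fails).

Gradient of f: grad f(x) = Q x + c = (0, 2)
Constraint values g_i(x) = a_i^T x - b_i:
  g_1((-2, 2)) = 0
  g_2((-2, 2)) = 1
Stationarity residual: grad f(x) + sum_i lambda_i a_i = (0, 0)
  -> stationarity OK
Primal feasibility (all g_i <= 0): FAILS
Dual feasibility (all lambda_i >= 0): OK
Complementary slackness (lambda_i * g_i(x) = 0 for all i): OK

Verdict: the first failing condition is primal_feasibility -> primal.

primal


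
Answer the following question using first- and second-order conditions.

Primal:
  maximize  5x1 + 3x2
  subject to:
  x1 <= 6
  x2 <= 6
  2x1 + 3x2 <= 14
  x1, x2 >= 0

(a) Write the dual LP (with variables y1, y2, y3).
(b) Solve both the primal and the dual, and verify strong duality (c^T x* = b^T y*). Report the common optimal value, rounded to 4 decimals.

The standard primal-dual pair for 'max c^T x s.t. A x <= b, x >= 0' is:
  Dual:  min b^T y  s.t.  A^T y >= c,  y >= 0.

So the dual LP is:
  minimize  6y1 + 6y2 + 14y3
  subject to:
    y1 + 2y3 >= 5
    y2 + 3y3 >= 3
    y1, y2, y3 >= 0

Solving the primal: x* = (6, 0.6667).
  primal value c^T x* = 32.
Solving the dual: y* = (3, 0, 1).
  dual value b^T y* = 32.
Strong duality: c^T x* = b^T y*. Confirmed.

32


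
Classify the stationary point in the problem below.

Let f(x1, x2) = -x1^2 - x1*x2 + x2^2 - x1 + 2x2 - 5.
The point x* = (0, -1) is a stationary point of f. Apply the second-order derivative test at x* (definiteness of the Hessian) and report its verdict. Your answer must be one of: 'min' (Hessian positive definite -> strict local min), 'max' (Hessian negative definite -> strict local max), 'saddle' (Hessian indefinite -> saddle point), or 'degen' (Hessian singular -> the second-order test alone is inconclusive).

Compute the Hessian H = grad^2 f:
  H = [[-2, -1], [-1, 2]]
Verify stationarity: grad f(x*) = H x* + g = (0, 0).
Eigenvalues of H: -2.2361, 2.2361.
Eigenvalues have mixed signs, so H is indefinite -> x* is a saddle point.

saddle


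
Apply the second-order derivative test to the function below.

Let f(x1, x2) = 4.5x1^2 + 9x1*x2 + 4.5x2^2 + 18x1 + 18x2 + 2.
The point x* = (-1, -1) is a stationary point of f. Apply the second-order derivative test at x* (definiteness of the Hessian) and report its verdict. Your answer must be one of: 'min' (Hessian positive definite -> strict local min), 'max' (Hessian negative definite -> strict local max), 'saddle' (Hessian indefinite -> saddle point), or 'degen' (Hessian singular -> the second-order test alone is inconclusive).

Compute the Hessian H = grad^2 f:
  H = [[9, 9], [9, 9]]
Verify stationarity: grad f(x*) = H x* + g = (0, 0).
Eigenvalues of H: 0, 18.
H has a zero eigenvalue (singular; positive semidefinite but not definite), so H is neither positive definite, negative definite, nor indefinite. The second-order test alone is inconclusive -> degen.
(Indeed, f is constant along the null direction of H through x*, so x* is not a strict local extremum.)

degen


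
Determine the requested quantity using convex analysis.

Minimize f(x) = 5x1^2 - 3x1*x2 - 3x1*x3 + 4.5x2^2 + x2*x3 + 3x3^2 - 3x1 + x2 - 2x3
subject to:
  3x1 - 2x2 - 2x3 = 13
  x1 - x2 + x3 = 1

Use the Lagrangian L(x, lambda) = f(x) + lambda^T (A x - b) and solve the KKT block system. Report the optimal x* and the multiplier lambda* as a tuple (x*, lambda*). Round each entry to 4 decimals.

Form the Lagrangian:
  L(x, lambda) = (1/2) x^T Q x + c^T x + lambda^T (A x - b)
Stationarity (grad_x L = 0): Q x + c + A^T lambda = 0.
Primal feasibility: A x = b.

This gives the KKT block system:
  [ Q   A^T ] [ x     ]   [-c ]
  [ A    0  ] [ lambda ] = [ b ]

Solving the linear system:
  x*      = (2.0817, -1.1479, -2.2296)
  lambda* = (-10.144, 2.4825)
  f(x*)   = 63.2276

x* = (2.0817, -1.1479, -2.2296), lambda* = (-10.144, 2.4825)


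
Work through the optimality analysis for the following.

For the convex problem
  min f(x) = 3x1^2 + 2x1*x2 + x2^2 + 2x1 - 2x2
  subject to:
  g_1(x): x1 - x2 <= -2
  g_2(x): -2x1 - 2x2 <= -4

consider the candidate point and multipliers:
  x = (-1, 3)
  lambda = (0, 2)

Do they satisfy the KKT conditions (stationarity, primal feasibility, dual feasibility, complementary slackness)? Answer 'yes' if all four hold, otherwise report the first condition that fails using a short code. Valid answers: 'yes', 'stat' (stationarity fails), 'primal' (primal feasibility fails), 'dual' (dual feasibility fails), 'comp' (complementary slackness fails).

Gradient of f: grad f(x) = Q x + c = (2, 2)
Constraint values g_i(x) = a_i^T x - b_i:
  g_1((-1, 3)) = -2
  g_2((-1, 3)) = 0
Stationarity residual: grad f(x) + sum_i lambda_i a_i = (-2, -2)
  -> stationarity FAILS
Primal feasibility (all g_i <= 0): OK
Dual feasibility (all lambda_i >= 0): OK
Complementary slackness (lambda_i * g_i(x) = 0 for all i): OK

Verdict: the first failing condition is stationarity -> stat.

stat
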